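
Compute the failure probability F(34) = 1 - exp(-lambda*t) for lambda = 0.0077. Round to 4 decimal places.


lambda = 0.0077, t = 34
lambda * t = 0.2618
exp(-0.2618) = 0.7697
F(t) = 1 - 0.7697
F(t) = 0.2303

0.2303


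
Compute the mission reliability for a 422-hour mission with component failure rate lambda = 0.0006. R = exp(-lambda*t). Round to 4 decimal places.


lambda = 0.0006
mission_time = 422
lambda * t = 0.0006 * 422 = 0.2532
R = exp(-0.2532)
R = 0.7763

0.7763


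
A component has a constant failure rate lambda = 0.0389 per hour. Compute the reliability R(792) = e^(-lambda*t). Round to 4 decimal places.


lambda = 0.0389
t = 792
lambda * t = 30.8088
R(t) = e^(-30.8088)
R(t) = 0.0

0.0


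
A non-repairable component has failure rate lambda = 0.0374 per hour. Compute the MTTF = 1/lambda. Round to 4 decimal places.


lambda = 0.0374
MTTF = 1 / 0.0374
MTTF = 26.738

26.738


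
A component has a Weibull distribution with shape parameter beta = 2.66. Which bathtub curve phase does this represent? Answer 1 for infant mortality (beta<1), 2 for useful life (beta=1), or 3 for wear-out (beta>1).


beta = 2.66
Compare beta to 1:
beta < 1 => infant mortality (phase 1)
beta = 1 => useful life (phase 2)
beta > 1 => wear-out (phase 3)
Since beta = 2.66, this is wear-out (increasing failure rate)
Phase = 3

3


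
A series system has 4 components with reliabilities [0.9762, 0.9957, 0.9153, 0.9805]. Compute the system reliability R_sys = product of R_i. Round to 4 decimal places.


Components: [0.9762, 0.9957, 0.9153, 0.9805]
After component 1 (R=0.9762): product = 0.9762
After component 2 (R=0.9957): product = 0.972
After component 3 (R=0.9153): product = 0.8897
After component 4 (R=0.9805): product = 0.8723
R_sys = 0.8723

0.8723


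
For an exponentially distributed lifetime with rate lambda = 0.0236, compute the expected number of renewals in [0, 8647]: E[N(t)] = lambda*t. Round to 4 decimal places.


lambda = 0.0236
t = 8647
E[N(t)] = lambda * t
E[N(t)] = 0.0236 * 8647
E[N(t)] = 204.0692

204.0692


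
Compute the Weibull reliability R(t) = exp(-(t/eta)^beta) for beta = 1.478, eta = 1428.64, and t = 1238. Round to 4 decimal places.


beta = 1.478, eta = 1428.64, t = 1238
t/eta = 1238 / 1428.64 = 0.8666
(t/eta)^beta = 0.8666^1.478 = 0.8092
R(t) = exp(-0.8092)
R(t) = 0.4452

0.4452


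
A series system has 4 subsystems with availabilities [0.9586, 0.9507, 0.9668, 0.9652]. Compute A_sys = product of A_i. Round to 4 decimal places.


Subsystems: [0.9586, 0.9507, 0.9668, 0.9652]
After subsystem 1 (A=0.9586): product = 0.9586
After subsystem 2 (A=0.9507): product = 0.9113
After subsystem 3 (A=0.9668): product = 0.8811
After subsystem 4 (A=0.9652): product = 0.8504
A_sys = 0.8504

0.8504


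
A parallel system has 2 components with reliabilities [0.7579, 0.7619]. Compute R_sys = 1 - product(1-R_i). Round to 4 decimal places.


Components: [0.7579, 0.7619]
(1 - 0.7579) = 0.2421, running product = 0.2421
(1 - 0.7619) = 0.2381, running product = 0.0576
Product of (1-R_i) = 0.0576
R_sys = 1 - 0.0576 = 0.9424

0.9424


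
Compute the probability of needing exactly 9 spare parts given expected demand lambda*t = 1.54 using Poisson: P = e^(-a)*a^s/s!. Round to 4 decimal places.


a = 1.54, s = 9
e^(-a) = e^(-1.54) = 0.2144
a^s = 1.54^9 = 48.7177
s! = 362880
P = 0.2144 * 48.7177 / 362880
P = 0.0

0.0


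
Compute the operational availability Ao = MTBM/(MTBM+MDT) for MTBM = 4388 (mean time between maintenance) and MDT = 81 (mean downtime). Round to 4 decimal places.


MTBM = 4388
MDT = 81
MTBM + MDT = 4469
Ao = 4388 / 4469
Ao = 0.9819

0.9819


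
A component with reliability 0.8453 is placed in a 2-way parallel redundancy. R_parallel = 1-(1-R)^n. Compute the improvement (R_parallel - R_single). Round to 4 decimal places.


R_single = 0.8453, n = 2
1 - R_single = 0.1547
(1 - R_single)^n = 0.1547^2 = 0.0239
R_parallel = 1 - 0.0239 = 0.9761
Improvement = 0.9761 - 0.8453
Improvement = 0.1308

0.1308


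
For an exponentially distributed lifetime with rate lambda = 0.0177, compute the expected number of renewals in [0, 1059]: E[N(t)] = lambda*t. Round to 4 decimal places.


lambda = 0.0177
t = 1059
E[N(t)] = lambda * t
E[N(t)] = 0.0177 * 1059
E[N(t)] = 18.7443

18.7443


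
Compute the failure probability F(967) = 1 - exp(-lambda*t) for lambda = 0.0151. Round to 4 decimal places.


lambda = 0.0151, t = 967
lambda * t = 14.6017
exp(-14.6017) = 0.0
F(t) = 1 - 0.0
F(t) = 1.0

1.0


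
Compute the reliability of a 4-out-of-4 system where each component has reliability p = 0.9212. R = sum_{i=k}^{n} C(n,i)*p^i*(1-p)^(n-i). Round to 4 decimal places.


k = 4, n = 4, p = 0.9212
i=4: C(4,4)=1 * 0.9212^4 * 0.0788^0 = 0.7201
R = sum of terms = 0.7201

0.7201


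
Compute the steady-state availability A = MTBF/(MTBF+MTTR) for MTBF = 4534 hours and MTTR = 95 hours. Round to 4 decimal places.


MTBF = 4534
MTTR = 95
MTBF + MTTR = 4629
A = 4534 / 4629
A = 0.9795

0.9795


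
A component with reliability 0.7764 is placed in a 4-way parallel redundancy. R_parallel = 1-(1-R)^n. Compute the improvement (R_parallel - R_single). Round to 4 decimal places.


R_single = 0.7764, n = 4
1 - R_single = 0.2236
(1 - R_single)^n = 0.2236^4 = 0.0025
R_parallel = 1 - 0.0025 = 0.9975
Improvement = 0.9975 - 0.7764
Improvement = 0.2211

0.2211


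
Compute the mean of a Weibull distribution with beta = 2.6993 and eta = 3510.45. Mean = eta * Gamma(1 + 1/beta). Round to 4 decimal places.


beta = 2.6993, eta = 3510.45
1/beta = 0.3705
1 + 1/beta = 1.3705
Gamma(1.3705) = 0.8893
Mean = 3510.45 * 0.8893
Mean = 3121.7561

3121.7561


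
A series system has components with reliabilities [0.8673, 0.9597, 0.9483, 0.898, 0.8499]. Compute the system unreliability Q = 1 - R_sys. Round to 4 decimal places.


Components: [0.8673, 0.9597, 0.9483, 0.898, 0.8499]
After component 1: product = 0.8673
After component 2: product = 0.8323
After component 3: product = 0.7893
After component 4: product = 0.7088
After component 5: product = 0.6024
R_sys = 0.6024
Q = 1 - 0.6024 = 0.3976

0.3976


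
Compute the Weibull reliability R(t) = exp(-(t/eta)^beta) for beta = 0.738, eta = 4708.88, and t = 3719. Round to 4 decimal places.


beta = 0.738, eta = 4708.88, t = 3719
t/eta = 3719 / 4708.88 = 0.7898
(t/eta)^beta = 0.7898^0.738 = 0.8402
R(t) = exp(-0.8402)
R(t) = 0.4316

0.4316


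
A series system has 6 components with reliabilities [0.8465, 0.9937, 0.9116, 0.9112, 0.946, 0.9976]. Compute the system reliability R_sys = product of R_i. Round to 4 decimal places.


Components: [0.8465, 0.9937, 0.9116, 0.9112, 0.946, 0.9976]
After component 1 (R=0.8465): product = 0.8465
After component 2 (R=0.9937): product = 0.8412
After component 3 (R=0.9116): product = 0.7668
After component 4 (R=0.9112): product = 0.6987
After component 5 (R=0.946): product = 0.661
After component 6 (R=0.9976): product = 0.6594
R_sys = 0.6594

0.6594


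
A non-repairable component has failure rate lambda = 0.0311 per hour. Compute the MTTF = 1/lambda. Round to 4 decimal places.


lambda = 0.0311
MTTF = 1 / 0.0311
MTTF = 32.1543

32.1543


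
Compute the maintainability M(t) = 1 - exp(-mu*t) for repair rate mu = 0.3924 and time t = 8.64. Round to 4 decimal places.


mu = 0.3924, t = 8.64
mu * t = 0.3924 * 8.64 = 3.3903
exp(-3.3903) = 0.0337
M(t) = 1 - 0.0337
M(t) = 0.9663

0.9663


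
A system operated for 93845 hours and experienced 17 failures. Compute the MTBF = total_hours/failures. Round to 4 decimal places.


total_hours = 93845
failures = 17
MTBF = 93845 / 17
MTBF = 5520.2941

5520.2941


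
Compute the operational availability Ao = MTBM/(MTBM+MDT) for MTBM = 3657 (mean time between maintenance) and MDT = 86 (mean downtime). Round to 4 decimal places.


MTBM = 3657
MDT = 86
MTBM + MDT = 3743
Ao = 3657 / 3743
Ao = 0.977

0.977


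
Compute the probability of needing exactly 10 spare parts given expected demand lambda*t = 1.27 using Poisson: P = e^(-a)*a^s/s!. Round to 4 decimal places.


a = 1.27, s = 10
e^(-a) = e^(-1.27) = 0.2808
a^s = 1.27^10 = 10.9153
s! = 3628800
P = 0.2808 * 10.9153 / 3628800
P = 0.0

0.0


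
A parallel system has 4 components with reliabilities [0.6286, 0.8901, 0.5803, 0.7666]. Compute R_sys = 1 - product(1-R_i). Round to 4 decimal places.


Components: [0.6286, 0.8901, 0.5803, 0.7666]
(1 - 0.6286) = 0.3714, running product = 0.3714
(1 - 0.8901) = 0.1099, running product = 0.0408
(1 - 0.5803) = 0.4197, running product = 0.0171
(1 - 0.7666) = 0.2334, running product = 0.004
Product of (1-R_i) = 0.004
R_sys = 1 - 0.004 = 0.996

0.996


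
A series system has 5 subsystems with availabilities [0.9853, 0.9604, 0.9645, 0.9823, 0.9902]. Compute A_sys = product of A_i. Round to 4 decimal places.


Subsystems: [0.9853, 0.9604, 0.9645, 0.9823, 0.9902]
After subsystem 1 (A=0.9853): product = 0.9853
After subsystem 2 (A=0.9604): product = 0.9463
After subsystem 3 (A=0.9645): product = 0.9127
After subsystem 4 (A=0.9823): product = 0.8965
After subsystem 5 (A=0.9902): product = 0.8877
A_sys = 0.8877

0.8877


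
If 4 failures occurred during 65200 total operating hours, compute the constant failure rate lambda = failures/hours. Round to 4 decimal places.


failures = 4
total_hours = 65200
lambda = 4 / 65200
lambda = 0.0001

0.0001


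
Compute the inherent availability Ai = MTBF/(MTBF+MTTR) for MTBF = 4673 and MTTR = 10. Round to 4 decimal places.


MTBF = 4673
MTTR = 10
MTBF + MTTR = 4683
Ai = 4673 / 4683
Ai = 0.9979

0.9979


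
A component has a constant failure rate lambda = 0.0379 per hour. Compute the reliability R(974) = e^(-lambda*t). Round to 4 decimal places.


lambda = 0.0379
t = 974
lambda * t = 36.9146
R(t) = e^(-36.9146)
R(t) = 0.0

0.0


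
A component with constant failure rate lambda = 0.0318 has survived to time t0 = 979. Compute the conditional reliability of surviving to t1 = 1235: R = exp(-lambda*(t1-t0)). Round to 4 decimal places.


lambda = 0.0318
t0 = 979, t1 = 1235
t1 - t0 = 256
lambda * (t1-t0) = 0.0318 * 256 = 8.1408
R = exp(-8.1408)
R = 0.0003

0.0003


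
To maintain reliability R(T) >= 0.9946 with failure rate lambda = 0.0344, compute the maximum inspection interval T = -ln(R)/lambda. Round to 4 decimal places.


R_target = 0.9946
lambda = 0.0344
-ln(0.9946) = 0.0054
T = 0.0054 / 0.0344
T = 0.1574

0.1574


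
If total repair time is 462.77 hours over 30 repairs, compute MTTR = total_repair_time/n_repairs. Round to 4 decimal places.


total_repair_time = 462.77
n_repairs = 30
MTTR = 462.77 / 30
MTTR = 15.4257

15.4257


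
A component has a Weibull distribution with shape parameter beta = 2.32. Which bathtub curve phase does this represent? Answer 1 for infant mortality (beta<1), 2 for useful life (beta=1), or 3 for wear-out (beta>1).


beta = 2.32
Compare beta to 1:
beta < 1 => infant mortality (phase 1)
beta = 1 => useful life (phase 2)
beta > 1 => wear-out (phase 3)
Since beta = 2.32, this is wear-out (increasing failure rate)
Phase = 3

3


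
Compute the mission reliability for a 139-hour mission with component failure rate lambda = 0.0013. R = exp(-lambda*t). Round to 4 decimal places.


lambda = 0.0013
mission_time = 139
lambda * t = 0.0013 * 139 = 0.1807
R = exp(-0.1807)
R = 0.8347

0.8347


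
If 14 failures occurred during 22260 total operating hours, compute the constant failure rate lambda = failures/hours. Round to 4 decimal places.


failures = 14
total_hours = 22260
lambda = 14 / 22260
lambda = 0.0006

0.0006


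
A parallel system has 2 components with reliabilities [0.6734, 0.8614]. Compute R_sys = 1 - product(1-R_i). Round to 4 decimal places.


Components: [0.6734, 0.8614]
(1 - 0.6734) = 0.3266, running product = 0.3266
(1 - 0.8614) = 0.1386, running product = 0.0453
Product of (1-R_i) = 0.0453
R_sys = 1 - 0.0453 = 0.9547

0.9547


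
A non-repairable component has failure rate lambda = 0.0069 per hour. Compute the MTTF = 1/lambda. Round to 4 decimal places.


lambda = 0.0069
MTTF = 1 / 0.0069
MTTF = 144.9275

144.9275


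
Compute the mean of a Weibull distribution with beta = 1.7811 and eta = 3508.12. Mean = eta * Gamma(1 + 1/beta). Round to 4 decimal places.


beta = 1.7811, eta = 3508.12
1/beta = 0.5615
1 + 1/beta = 1.5615
Gamma(1.5615) = 0.8898
Mean = 3508.12 * 0.8898
Mean = 3121.3767

3121.3767


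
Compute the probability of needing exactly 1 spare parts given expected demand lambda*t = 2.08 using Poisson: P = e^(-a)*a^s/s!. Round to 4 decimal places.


a = 2.08, s = 1
e^(-a) = e^(-2.08) = 0.1249
a^s = 2.08^1 = 2.08
s! = 1
P = 0.1249 * 2.08 / 1
P = 0.2599

0.2599


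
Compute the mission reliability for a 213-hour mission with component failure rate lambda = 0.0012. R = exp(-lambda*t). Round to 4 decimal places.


lambda = 0.0012
mission_time = 213
lambda * t = 0.0012 * 213 = 0.2556
R = exp(-0.2556)
R = 0.7745

0.7745


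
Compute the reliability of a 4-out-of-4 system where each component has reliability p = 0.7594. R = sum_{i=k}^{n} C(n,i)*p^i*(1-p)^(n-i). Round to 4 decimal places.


k = 4, n = 4, p = 0.7594
i=4: C(4,4)=1 * 0.7594^4 * 0.2406^0 = 0.3326
R = sum of terms = 0.3326

0.3326


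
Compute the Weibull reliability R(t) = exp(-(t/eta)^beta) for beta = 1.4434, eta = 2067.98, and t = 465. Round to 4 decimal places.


beta = 1.4434, eta = 2067.98, t = 465
t/eta = 465 / 2067.98 = 0.2249
(t/eta)^beta = 0.2249^1.4434 = 0.116
R(t) = exp(-0.116)
R(t) = 0.8905

0.8905


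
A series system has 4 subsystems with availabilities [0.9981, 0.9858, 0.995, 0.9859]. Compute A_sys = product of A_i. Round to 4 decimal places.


Subsystems: [0.9981, 0.9858, 0.995, 0.9859]
After subsystem 1 (A=0.9981): product = 0.9981
After subsystem 2 (A=0.9858): product = 0.9839
After subsystem 3 (A=0.995): product = 0.979
After subsystem 4 (A=0.9859): product = 0.9652
A_sys = 0.9652

0.9652


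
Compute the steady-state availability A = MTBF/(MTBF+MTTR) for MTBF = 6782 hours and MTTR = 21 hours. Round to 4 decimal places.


MTBF = 6782
MTTR = 21
MTBF + MTTR = 6803
A = 6782 / 6803
A = 0.9969

0.9969


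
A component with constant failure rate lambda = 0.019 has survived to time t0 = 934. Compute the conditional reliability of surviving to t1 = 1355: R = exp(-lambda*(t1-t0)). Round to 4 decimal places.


lambda = 0.019
t0 = 934, t1 = 1355
t1 - t0 = 421
lambda * (t1-t0) = 0.019 * 421 = 7.999
R = exp(-7.999)
R = 0.0003

0.0003


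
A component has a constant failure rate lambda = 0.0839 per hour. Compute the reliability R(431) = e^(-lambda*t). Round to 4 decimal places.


lambda = 0.0839
t = 431
lambda * t = 36.1609
R(t) = e^(-36.1609)
R(t) = 0.0

0.0


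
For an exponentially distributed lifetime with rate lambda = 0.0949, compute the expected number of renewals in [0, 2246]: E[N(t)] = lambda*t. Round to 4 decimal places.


lambda = 0.0949
t = 2246
E[N(t)] = lambda * t
E[N(t)] = 0.0949 * 2246
E[N(t)] = 213.1454

213.1454


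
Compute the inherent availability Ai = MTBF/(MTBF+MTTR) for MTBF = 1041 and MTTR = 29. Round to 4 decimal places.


MTBF = 1041
MTTR = 29
MTBF + MTTR = 1070
Ai = 1041 / 1070
Ai = 0.9729

0.9729


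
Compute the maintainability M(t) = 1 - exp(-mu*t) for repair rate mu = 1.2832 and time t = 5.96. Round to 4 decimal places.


mu = 1.2832, t = 5.96
mu * t = 1.2832 * 5.96 = 7.6479
exp(-7.6479) = 0.0005
M(t) = 1 - 0.0005
M(t) = 0.9995

0.9995


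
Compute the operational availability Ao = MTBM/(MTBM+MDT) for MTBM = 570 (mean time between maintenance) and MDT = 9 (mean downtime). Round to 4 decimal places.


MTBM = 570
MDT = 9
MTBM + MDT = 579
Ao = 570 / 579
Ao = 0.9845

0.9845


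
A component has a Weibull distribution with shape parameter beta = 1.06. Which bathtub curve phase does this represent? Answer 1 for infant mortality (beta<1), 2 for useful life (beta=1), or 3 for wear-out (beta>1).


beta = 1.06
Compare beta to 1:
beta < 1 => infant mortality (phase 1)
beta = 1 => useful life (phase 2)
beta > 1 => wear-out (phase 3)
Since beta = 1.06, this is wear-out (increasing failure rate)
Phase = 3

3


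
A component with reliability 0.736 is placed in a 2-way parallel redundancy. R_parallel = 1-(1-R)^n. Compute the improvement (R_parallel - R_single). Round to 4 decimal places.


R_single = 0.736, n = 2
1 - R_single = 0.264
(1 - R_single)^n = 0.264^2 = 0.0697
R_parallel = 1 - 0.0697 = 0.9303
Improvement = 0.9303 - 0.736
Improvement = 0.1943

0.1943


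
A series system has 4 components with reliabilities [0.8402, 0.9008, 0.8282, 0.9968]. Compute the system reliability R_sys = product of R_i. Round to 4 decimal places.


Components: [0.8402, 0.9008, 0.8282, 0.9968]
After component 1 (R=0.8402): product = 0.8402
After component 2 (R=0.9008): product = 0.7569
After component 3 (R=0.8282): product = 0.6268
After component 4 (R=0.9968): product = 0.6248
R_sys = 0.6248

0.6248


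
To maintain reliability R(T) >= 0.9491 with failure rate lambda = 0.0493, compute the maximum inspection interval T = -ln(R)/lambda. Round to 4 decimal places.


R_target = 0.9491
lambda = 0.0493
-ln(0.9491) = 0.0522
T = 0.0522 / 0.0493
T = 1.0597

1.0597


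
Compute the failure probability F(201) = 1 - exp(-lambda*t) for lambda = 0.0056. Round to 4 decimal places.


lambda = 0.0056, t = 201
lambda * t = 1.1256
exp(-1.1256) = 0.3245
F(t) = 1 - 0.3245
F(t) = 0.6755

0.6755


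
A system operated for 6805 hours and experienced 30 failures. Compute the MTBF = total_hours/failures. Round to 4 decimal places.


total_hours = 6805
failures = 30
MTBF = 6805 / 30
MTBF = 226.8333

226.8333


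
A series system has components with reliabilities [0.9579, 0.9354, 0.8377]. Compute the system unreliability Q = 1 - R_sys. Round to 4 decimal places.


Components: [0.9579, 0.9354, 0.8377]
After component 1: product = 0.9579
After component 2: product = 0.896
After component 3: product = 0.7506
R_sys = 0.7506
Q = 1 - 0.7506 = 0.2494

0.2494


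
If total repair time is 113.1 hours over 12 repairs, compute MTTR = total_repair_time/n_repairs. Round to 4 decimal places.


total_repair_time = 113.1
n_repairs = 12
MTTR = 113.1 / 12
MTTR = 9.425

9.425


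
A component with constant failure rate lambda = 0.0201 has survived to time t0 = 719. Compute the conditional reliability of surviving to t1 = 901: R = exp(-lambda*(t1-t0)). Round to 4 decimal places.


lambda = 0.0201
t0 = 719, t1 = 901
t1 - t0 = 182
lambda * (t1-t0) = 0.0201 * 182 = 3.6582
R = exp(-3.6582)
R = 0.0258

0.0258


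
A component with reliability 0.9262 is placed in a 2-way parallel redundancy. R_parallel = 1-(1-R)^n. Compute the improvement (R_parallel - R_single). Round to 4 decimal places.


R_single = 0.9262, n = 2
1 - R_single = 0.0738
(1 - R_single)^n = 0.0738^2 = 0.0054
R_parallel = 1 - 0.0054 = 0.9946
Improvement = 0.9946 - 0.9262
Improvement = 0.0684

0.0684


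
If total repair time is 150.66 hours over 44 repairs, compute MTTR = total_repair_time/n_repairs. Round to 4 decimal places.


total_repair_time = 150.66
n_repairs = 44
MTTR = 150.66 / 44
MTTR = 3.4241

3.4241


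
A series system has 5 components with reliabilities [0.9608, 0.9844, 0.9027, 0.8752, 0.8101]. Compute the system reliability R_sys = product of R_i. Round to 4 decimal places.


Components: [0.9608, 0.9844, 0.9027, 0.8752, 0.8101]
After component 1 (R=0.9608): product = 0.9608
After component 2 (R=0.9844): product = 0.9458
After component 3 (R=0.9027): product = 0.8538
After component 4 (R=0.8752): product = 0.7472
After component 5 (R=0.8101): product = 0.6053
R_sys = 0.6053

0.6053


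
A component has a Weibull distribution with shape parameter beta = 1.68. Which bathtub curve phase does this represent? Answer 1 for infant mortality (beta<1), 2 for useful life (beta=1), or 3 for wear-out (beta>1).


beta = 1.68
Compare beta to 1:
beta < 1 => infant mortality (phase 1)
beta = 1 => useful life (phase 2)
beta > 1 => wear-out (phase 3)
Since beta = 1.68, this is wear-out (increasing failure rate)
Phase = 3

3


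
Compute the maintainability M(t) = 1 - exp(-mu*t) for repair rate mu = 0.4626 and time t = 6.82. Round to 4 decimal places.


mu = 0.4626, t = 6.82
mu * t = 0.4626 * 6.82 = 3.1549
exp(-3.1549) = 0.0426
M(t) = 1 - 0.0426
M(t) = 0.9574

0.9574


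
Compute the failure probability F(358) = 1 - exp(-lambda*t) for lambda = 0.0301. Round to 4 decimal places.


lambda = 0.0301, t = 358
lambda * t = 10.7758
exp(-10.7758) = 0.0
F(t) = 1 - 0.0
F(t) = 1.0

1.0


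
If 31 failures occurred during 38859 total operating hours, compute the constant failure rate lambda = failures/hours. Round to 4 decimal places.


failures = 31
total_hours = 38859
lambda = 31 / 38859
lambda = 0.0008

0.0008


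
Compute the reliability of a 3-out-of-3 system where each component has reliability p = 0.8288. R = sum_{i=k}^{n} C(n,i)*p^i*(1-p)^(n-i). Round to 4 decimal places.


k = 3, n = 3, p = 0.8288
i=3: C(3,3)=1 * 0.8288^3 * 0.1712^0 = 0.5693
R = sum of terms = 0.5693

0.5693


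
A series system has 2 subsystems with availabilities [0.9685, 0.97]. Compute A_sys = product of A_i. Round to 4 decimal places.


Subsystems: [0.9685, 0.97]
After subsystem 1 (A=0.9685): product = 0.9685
After subsystem 2 (A=0.97): product = 0.9394
A_sys = 0.9394

0.9394


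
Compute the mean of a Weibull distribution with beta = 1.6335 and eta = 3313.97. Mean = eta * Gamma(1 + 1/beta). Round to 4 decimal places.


beta = 1.6335, eta = 3313.97
1/beta = 0.6122
1 + 1/beta = 1.6122
Gamma(1.6122) = 0.8949
Mean = 3313.97 * 0.8949
Mean = 2965.8218

2965.8218


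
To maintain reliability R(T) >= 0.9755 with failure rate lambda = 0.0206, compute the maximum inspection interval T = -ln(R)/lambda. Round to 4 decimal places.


R_target = 0.9755
lambda = 0.0206
-ln(0.9755) = 0.0248
T = 0.0248 / 0.0206
T = 1.2041

1.2041


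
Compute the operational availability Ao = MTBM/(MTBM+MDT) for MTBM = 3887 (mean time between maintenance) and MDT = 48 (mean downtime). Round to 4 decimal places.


MTBM = 3887
MDT = 48
MTBM + MDT = 3935
Ao = 3887 / 3935
Ao = 0.9878

0.9878


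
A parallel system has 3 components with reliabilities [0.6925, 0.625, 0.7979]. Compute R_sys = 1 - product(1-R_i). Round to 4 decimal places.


Components: [0.6925, 0.625, 0.7979]
(1 - 0.6925) = 0.3075, running product = 0.3075
(1 - 0.625) = 0.375, running product = 0.1153
(1 - 0.7979) = 0.2021, running product = 0.0233
Product of (1-R_i) = 0.0233
R_sys = 1 - 0.0233 = 0.9767

0.9767


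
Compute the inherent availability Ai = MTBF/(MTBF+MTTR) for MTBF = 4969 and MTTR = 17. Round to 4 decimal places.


MTBF = 4969
MTTR = 17
MTBF + MTTR = 4986
Ai = 4969 / 4986
Ai = 0.9966

0.9966


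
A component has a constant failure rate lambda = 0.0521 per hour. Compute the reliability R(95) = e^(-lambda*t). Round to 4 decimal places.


lambda = 0.0521
t = 95
lambda * t = 4.9495
R(t) = e^(-4.9495)
R(t) = 0.0071

0.0071


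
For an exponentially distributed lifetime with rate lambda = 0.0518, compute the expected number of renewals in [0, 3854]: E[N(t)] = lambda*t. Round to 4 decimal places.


lambda = 0.0518
t = 3854
E[N(t)] = lambda * t
E[N(t)] = 0.0518 * 3854
E[N(t)] = 199.6372

199.6372


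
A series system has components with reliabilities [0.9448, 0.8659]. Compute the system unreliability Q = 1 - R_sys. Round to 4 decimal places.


Components: [0.9448, 0.8659]
After component 1: product = 0.9448
After component 2: product = 0.8181
R_sys = 0.8181
Q = 1 - 0.8181 = 0.1819

0.1819


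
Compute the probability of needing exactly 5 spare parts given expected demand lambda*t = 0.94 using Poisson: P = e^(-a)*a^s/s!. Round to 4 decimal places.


a = 0.94, s = 5
e^(-a) = e^(-0.94) = 0.3906
a^s = 0.94^5 = 0.7339
s! = 120
P = 0.3906 * 0.7339 / 120
P = 0.0024

0.0024


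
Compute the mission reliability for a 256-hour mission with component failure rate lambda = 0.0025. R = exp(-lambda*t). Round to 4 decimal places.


lambda = 0.0025
mission_time = 256
lambda * t = 0.0025 * 256 = 0.64
R = exp(-0.64)
R = 0.5273

0.5273


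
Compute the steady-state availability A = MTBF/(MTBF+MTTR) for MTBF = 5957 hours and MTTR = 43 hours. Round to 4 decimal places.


MTBF = 5957
MTTR = 43
MTBF + MTTR = 6000
A = 5957 / 6000
A = 0.9928

0.9928


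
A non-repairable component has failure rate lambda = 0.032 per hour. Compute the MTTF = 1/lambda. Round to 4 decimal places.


lambda = 0.032
MTTF = 1 / 0.032
MTTF = 31.25

31.25


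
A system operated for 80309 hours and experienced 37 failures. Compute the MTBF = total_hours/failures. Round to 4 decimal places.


total_hours = 80309
failures = 37
MTBF = 80309 / 37
MTBF = 2170.5135

2170.5135


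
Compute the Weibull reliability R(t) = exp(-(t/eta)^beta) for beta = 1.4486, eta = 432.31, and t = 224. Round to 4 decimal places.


beta = 1.4486, eta = 432.31, t = 224
t/eta = 224 / 432.31 = 0.5181
(t/eta)^beta = 0.5181^1.4486 = 0.3858
R(t) = exp(-0.3858)
R(t) = 0.6799

0.6799


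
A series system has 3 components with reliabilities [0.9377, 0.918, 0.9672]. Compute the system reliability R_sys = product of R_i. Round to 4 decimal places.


Components: [0.9377, 0.918, 0.9672]
After component 1 (R=0.9377): product = 0.9377
After component 2 (R=0.918): product = 0.8608
After component 3 (R=0.9672): product = 0.8326
R_sys = 0.8326

0.8326


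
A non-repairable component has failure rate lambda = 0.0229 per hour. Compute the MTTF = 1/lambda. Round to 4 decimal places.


lambda = 0.0229
MTTF = 1 / 0.0229
MTTF = 43.6681

43.6681


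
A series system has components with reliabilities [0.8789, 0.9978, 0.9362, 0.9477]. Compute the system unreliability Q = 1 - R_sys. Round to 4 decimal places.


Components: [0.8789, 0.9978, 0.9362, 0.9477]
After component 1: product = 0.8789
After component 2: product = 0.877
After component 3: product = 0.821
After component 4: product = 0.7781
R_sys = 0.7781
Q = 1 - 0.7781 = 0.2219

0.2219


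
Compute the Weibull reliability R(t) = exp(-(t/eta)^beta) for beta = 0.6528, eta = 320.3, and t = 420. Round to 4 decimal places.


beta = 0.6528, eta = 320.3, t = 420
t/eta = 420 / 320.3 = 1.3113
(t/eta)^beta = 1.3113^0.6528 = 1.1935
R(t) = exp(-1.1935)
R(t) = 0.3032

0.3032


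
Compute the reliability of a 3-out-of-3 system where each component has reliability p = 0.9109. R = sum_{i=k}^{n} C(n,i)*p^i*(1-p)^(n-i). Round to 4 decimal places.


k = 3, n = 3, p = 0.9109
i=3: C(3,3)=1 * 0.9109^3 * 0.0891^0 = 0.7558
R = sum of terms = 0.7558

0.7558


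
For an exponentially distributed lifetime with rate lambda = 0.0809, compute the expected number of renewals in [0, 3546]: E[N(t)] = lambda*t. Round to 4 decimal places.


lambda = 0.0809
t = 3546
E[N(t)] = lambda * t
E[N(t)] = 0.0809 * 3546
E[N(t)] = 286.8714

286.8714


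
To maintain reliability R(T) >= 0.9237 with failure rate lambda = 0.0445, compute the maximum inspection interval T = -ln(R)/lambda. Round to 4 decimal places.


R_target = 0.9237
lambda = 0.0445
-ln(0.9237) = 0.0794
T = 0.0794 / 0.0445
T = 1.7835

1.7835


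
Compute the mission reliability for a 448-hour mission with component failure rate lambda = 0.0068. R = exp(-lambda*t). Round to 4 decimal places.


lambda = 0.0068
mission_time = 448
lambda * t = 0.0068 * 448 = 3.0464
R = exp(-3.0464)
R = 0.0475

0.0475


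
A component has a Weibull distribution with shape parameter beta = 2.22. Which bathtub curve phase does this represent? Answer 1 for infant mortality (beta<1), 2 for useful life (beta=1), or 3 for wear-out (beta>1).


beta = 2.22
Compare beta to 1:
beta < 1 => infant mortality (phase 1)
beta = 1 => useful life (phase 2)
beta > 1 => wear-out (phase 3)
Since beta = 2.22, this is wear-out (increasing failure rate)
Phase = 3

3


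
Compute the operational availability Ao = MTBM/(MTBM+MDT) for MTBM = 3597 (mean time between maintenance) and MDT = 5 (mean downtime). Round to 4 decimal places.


MTBM = 3597
MDT = 5
MTBM + MDT = 3602
Ao = 3597 / 3602
Ao = 0.9986

0.9986


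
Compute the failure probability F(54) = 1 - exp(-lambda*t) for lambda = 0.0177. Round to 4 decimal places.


lambda = 0.0177, t = 54
lambda * t = 0.9558
exp(-0.9558) = 0.3845
F(t) = 1 - 0.3845
F(t) = 0.6155

0.6155


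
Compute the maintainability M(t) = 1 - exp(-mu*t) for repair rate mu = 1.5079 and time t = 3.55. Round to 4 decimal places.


mu = 1.5079, t = 3.55
mu * t = 1.5079 * 3.55 = 5.353
exp(-5.353) = 0.0047
M(t) = 1 - 0.0047
M(t) = 0.9953

0.9953


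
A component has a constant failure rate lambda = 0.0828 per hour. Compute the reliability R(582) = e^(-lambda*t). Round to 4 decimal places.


lambda = 0.0828
t = 582
lambda * t = 48.1896
R(t) = e^(-48.1896)
R(t) = 0.0

0.0


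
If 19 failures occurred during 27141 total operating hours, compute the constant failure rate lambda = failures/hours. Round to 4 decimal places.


failures = 19
total_hours = 27141
lambda = 19 / 27141
lambda = 0.0007

0.0007


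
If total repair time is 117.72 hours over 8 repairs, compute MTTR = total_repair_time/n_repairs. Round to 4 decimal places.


total_repair_time = 117.72
n_repairs = 8
MTTR = 117.72 / 8
MTTR = 14.715

14.715


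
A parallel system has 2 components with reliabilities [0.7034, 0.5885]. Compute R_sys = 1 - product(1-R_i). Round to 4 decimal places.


Components: [0.7034, 0.5885]
(1 - 0.7034) = 0.2966, running product = 0.2966
(1 - 0.5885) = 0.4115, running product = 0.1221
Product of (1-R_i) = 0.1221
R_sys = 1 - 0.1221 = 0.8779

0.8779


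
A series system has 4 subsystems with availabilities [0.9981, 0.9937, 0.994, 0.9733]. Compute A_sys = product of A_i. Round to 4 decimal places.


Subsystems: [0.9981, 0.9937, 0.994, 0.9733]
After subsystem 1 (A=0.9981): product = 0.9981
After subsystem 2 (A=0.9937): product = 0.9918
After subsystem 3 (A=0.994): product = 0.9859
After subsystem 4 (A=0.9733): product = 0.9595
A_sys = 0.9595

0.9595


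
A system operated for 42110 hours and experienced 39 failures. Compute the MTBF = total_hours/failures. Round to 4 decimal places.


total_hours = 42110
failures = 39
MTBF = 42110 / 39
MTBF = 1079.7436

1079.7436


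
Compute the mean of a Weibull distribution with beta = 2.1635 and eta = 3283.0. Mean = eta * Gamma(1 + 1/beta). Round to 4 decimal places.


beta = 2.1635, eta = 3283.0
1/beta = 0.4622
1 + 1/beta = 1.4622
Gamma(1.4622) = 0.8856
Mean = 3283.0 * 0.8856
Mean = 2907.4358

2907.4358


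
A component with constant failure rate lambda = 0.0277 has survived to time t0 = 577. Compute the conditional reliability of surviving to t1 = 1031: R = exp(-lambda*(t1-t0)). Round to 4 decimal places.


lambda = 0.0277
t0 = 577, t1 = 1031
t1 - t0 = 454
lambda * (t1-t0) = 0.0277 * 454 = 12.5758
R = exp(-12.5758)
R = 0.0

0.0


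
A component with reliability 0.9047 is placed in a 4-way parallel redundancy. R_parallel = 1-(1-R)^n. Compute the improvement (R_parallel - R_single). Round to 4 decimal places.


R_single = 0.9047, n = 4
1 - R_single = 0.0953
(1 - R_single)^n = 0.0953^4 = 0.0001
R_parallel = 1 - 0.0001 = 0.9999
Improvement = 0.9999 - 0.9047
Improvement = 0.0952

0.0952


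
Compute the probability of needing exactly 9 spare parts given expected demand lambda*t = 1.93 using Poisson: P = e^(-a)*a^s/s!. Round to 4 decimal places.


a = 1.93, s = 9
e^(-a) = e^(-1.93) = 0.1451
a^s = 1.93^9 = 371.5487
s! = 362880
P = 0.1451 * 371.5487 / 362880
P = 0.0001

0.0001


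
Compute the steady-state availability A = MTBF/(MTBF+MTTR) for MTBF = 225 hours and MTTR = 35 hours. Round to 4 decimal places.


MTBF = 225
MTTR = 35
MTBF + MTTR = 260
A = 225 / 260
A = 0.8654

0.8654


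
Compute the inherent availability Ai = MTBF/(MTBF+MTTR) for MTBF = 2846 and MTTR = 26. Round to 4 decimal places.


MTBF = 2846
MTTR = 26
MTBF + MTTR = 2872
Ai = 2846 / 2872
Ai = 0.9909

0.9909


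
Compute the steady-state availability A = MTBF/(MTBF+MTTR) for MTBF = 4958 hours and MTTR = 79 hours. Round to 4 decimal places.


MTBF = 4958
MTTR = 79
MTBF + MTTR = 5037
A = 4958 / 5037
A = 0.9843

0.9843


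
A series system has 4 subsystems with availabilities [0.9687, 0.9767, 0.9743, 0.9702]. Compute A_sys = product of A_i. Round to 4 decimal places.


Subsystems: [0.9687, 0.9767, 0.9743, 0.9702]
After subsystem 1 (A=0.9687): product = 0.9687
After subsystem 2 (A=0.9767): product = 0.9461
After subsystem 3 (A=0.9743): product = 0.9218
After subsystem 4 (A=0.9702): product = 0.8943
A_sys = 0.8943

0.8943


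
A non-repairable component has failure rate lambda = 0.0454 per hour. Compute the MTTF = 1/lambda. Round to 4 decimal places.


lambda = 0.0454
MTTF = 1 / 0.0454
MTTF = 22.0264

22.0264


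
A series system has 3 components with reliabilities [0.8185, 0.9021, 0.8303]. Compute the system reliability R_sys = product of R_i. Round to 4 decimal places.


Components: [0.8185, 0.9021, 0.8303]
After component 1 (R=0.8185): product = 0.8185
After component 2 (R=0.9021): product = 0.7384
After component 3 (R=0.8303): product = 0.6131
R_sys = 0.6131

0.6131


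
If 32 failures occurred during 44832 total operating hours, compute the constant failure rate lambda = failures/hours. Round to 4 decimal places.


failures = 32
total_hours = 44832
lambda = 32 / 44832
lambda = 0.0007

0.0007


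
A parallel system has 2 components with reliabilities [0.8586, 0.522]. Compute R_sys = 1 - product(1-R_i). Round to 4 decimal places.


Components: [0.8586, 0.522]
(1 - 0.8586) = 0.1414, running product = 0.1414
(1 - 0.522) = 0.478, running product = 0.0676
Product of (1-R_i) = 0.0676
R_sys = 1 - 0.0676 = 0.9324

0.9324


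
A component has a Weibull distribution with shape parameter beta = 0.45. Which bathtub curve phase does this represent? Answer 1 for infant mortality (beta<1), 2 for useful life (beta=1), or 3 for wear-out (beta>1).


beta = 0.45
Compare beta to 1:
beta < 1 => infant mortality (phase 1)
beta = 1 => useful life (phase 2)
beta > 1 => wear-out (phase 3)
Since beta = 0.45, this is infant mortality (decreasing failure rate)
Phase = 1

1


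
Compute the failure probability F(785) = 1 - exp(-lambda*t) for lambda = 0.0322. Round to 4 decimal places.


lambda = 0.0322, t = 785
lambda * t = 25.277
exp(-25.277) = 0.0
F(t) = 1 - 0.0
F(t) = 1.0

1.0


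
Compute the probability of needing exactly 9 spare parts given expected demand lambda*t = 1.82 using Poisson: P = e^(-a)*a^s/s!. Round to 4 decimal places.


a = 1.82, s = 9
e^(-a) = e^(-1.82) = 0.162
a^s = 1.82^9 = 219.1001
s! = 362880
P = 0.162 * 219.1001 / 362880
P = 0.0001

0.0001


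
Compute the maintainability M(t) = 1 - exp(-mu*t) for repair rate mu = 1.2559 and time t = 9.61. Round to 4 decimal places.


mu = 1.2559, t = 9.61
mu * t = 1.2559 * 9.61 = 12.0692
exp(-12.0692) = 0.0
M(t) = 1 - 0.0
M(t) = 1.0

1.0


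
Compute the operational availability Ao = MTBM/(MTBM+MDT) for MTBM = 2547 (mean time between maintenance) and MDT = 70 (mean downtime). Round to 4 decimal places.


MTBM = 2547
MDT = 70
MTBM + MDT = 2617
Ao = 2547 / 2617
Ao = 0.9733

0.9733


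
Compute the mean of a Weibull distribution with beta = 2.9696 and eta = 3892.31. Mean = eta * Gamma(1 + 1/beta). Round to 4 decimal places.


beta = 2.9696, eta = 3892.31
1/beta = 0.3367
1 + 1/beta = 1.3367
Gamma(1.3367) = 0.8926
Mean = 3892.31 * 0.8926
Mean = 3474.2096

3474.2096


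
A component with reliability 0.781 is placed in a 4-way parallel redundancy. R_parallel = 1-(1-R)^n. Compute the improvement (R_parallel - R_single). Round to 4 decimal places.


R_single = 0.781, n = 4
1 - R_single = 0.219
(1 - R_single)^n = 0.219^4 = 0.0023
R_parallel = 1 - 0.0023 = 0.9977
Improvement = 0.9977 - 0.781
Improvement = 0.2167

0.2167


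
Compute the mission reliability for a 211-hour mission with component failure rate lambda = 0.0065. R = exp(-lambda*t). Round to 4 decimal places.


lambda = 0.0065
mission_time = 211
lambda * t = 0.0065 * 211 = 1.3715
R = exp(-1.3715)
R = 0.2537

0.2537


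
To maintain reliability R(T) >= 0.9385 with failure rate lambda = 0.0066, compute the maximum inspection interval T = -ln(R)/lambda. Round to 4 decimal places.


R_target = 0.9385
lambda = 0.0066
-ln(0.9385) = 0.0635
T = 0.0635 / 0.0066
T = 9.617

9.617


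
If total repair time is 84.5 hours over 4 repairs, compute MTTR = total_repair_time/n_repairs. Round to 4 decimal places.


total_repair_time = 84.5
n_repairs = 4
MTTR = 84.5 / 4
MTTR = 21.125

21.125


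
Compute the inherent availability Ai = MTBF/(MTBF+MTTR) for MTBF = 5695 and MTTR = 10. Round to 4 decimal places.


MTBF = 5695
MTTR = 10
MTBF + MTTR = 5705
Ai = 5695 / 5705
Ai = 0.9982

0.9982


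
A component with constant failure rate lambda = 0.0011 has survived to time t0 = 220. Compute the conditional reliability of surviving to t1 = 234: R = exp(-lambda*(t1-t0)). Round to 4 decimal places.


lambda = 0.0011
t0 = 220, t1 = 234
t1 - t0 = 14
lambda * (t1-t0) = 0.0011 * 14 = 0.0154
R = exp(-0.0154)
R = 0.9847

0.9847


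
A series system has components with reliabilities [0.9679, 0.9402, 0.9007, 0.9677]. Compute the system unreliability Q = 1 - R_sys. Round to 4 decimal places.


Components: [0.9679, 0.9402, 0.9007, 0.9677]
After component 1: product = 0.9679
After component 2: product = 0.91
After component 3: product = 0.8197
After component 4: product = 0.7932
R_sys = 0.7932
Q = 1 - 0.7932 = 0.2068

0.2068


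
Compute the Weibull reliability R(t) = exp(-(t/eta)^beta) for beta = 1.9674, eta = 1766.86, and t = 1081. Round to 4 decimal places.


beta = 1.9674, eta = 1766.86, t = 1081
t/eta = 1081 / 1766.86 = 0.6118
(t/eta)^beta = 0.6118^1.9674 = 0.3804
R(t) = exp(-0.3804)
R(t) = 0.6836

0.6836


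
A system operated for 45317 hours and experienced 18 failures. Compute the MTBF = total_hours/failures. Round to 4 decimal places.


total_hours = 45317
failures = 18
MTBF = 45317 / 18
MTBF = 2517.6111

2517.6111


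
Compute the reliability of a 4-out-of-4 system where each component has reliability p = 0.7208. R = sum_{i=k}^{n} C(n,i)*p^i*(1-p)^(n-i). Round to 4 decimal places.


k = 4, n = 4, p = 0.7208
i=4: C(4,4)=1 * 0.7208^4 * 0.2792^0 = 0.2699
R = sum of terms = 0.2699

0.2699


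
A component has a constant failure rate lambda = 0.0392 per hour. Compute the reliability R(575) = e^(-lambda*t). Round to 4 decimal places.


lambda = 0.0392
t = 575
lambda * t = 22.54
R(t) = e^(-22.54)
R(t) = 0.0

0.0


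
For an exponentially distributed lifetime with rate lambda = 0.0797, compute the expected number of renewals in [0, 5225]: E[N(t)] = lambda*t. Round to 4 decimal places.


lambda = 0.0797
t = 5225
E[N(t)] = lambda * t
E[N(t)] = 0.0797 * 5225
E[N(t)] = 416.4325

416.4325


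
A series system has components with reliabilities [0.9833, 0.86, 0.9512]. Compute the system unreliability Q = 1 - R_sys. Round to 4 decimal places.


Components: [0.9833, 0.86, 0.9512]
After component 1: product = 0.9833
After component 2: product = 0.8456
After component 3: product = 0.8044
R_sys = 0.8044
Q = 1 - 0.8044 = 0.1956

0.1956


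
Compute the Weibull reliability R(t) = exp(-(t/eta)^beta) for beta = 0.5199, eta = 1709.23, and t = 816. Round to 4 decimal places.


beta = 0.5199, eta = 1709.23, t = 816
t/eta = 816 / 1709.23 = 0.4774
(t/eta)^beta = 0.4774^0.5199 = 0.6809
R(t) = exp(-0.6809)
R(t) = 0.5062

0.5062


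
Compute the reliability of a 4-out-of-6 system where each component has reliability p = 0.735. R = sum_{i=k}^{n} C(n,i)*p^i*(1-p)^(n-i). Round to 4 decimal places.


k = 4, n = 6, p = 0.735
i=4: C(6,4)=15 * 0.735^4 * 0.265^2 = 0.3074
i=5: C(6,5)=6 * 0.735^5 * 0.265^1 = 0.3411
i=6: C(6,6)=1 * 0.735^6 * 0.265^0 = 0.1577
R = sum of terms = 0.8061

0.8061


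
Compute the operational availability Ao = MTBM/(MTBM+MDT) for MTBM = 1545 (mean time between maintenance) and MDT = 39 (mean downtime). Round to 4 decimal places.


MTBM = 1545
MDT = 39
MTBM + MDT = 1584
Ao = 1545 / 1584
Ao = 0.9754

0.9754
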